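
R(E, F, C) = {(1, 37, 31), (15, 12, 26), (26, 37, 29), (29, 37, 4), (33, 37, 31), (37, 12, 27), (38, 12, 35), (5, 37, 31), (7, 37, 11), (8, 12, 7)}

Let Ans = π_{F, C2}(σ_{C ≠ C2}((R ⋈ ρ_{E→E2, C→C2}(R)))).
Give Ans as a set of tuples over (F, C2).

{(12, 26), (12, 27), (12, 35), (12, 7), (37, 11), (37, 29), (37, 31), (37, 4)}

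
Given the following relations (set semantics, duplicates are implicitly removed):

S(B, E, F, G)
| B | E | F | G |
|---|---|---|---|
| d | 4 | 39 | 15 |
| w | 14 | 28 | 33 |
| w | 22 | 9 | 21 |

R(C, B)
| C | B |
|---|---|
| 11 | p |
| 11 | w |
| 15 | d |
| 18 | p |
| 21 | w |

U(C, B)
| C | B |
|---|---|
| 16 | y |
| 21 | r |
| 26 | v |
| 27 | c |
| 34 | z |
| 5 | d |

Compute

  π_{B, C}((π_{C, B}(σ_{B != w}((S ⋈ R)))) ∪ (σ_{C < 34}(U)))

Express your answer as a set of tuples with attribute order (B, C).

S ⋈ R (natural join on B): {(d, 4, 39, 15, 15), (w, 14, 28, 33, 11), (w, 14, 28, 33, 21), (w, 22, 9, 21, 11), (w, 22, 9, 21, 21)}
Filtering on B != w leaves {(d, 4, 39, 15, 15)}.
π[C, B]: project onto (C, B) → {(15, d)}
Filtering on C < 34 leaves {(16, y), (21, r), (26, v), (27, c), (5, d)}.
Taking the union: {(15, d), (16, y), (21, r), (26, v), (27, c), (5, d)}
π[B, C]: project onto (B, C) → {(c, 27), (d, 15), (d, 5), (r, 21), (v, 26), (y, 16)}

{(c, 27), (d, 15), (d, 5), (r, 21), (v, 26), (y, 16)}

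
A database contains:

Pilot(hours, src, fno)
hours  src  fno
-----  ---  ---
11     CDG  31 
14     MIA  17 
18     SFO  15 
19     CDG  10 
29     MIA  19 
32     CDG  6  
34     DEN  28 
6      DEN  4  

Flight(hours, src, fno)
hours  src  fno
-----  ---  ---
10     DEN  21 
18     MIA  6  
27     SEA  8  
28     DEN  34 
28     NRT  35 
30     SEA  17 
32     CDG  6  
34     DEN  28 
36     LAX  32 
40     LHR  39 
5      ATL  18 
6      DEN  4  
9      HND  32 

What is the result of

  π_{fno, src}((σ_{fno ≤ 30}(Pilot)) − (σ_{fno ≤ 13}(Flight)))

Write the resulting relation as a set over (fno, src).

{(10, CDG), (15, SFO), (17, MIA), (19, MIA), (28, DEN)}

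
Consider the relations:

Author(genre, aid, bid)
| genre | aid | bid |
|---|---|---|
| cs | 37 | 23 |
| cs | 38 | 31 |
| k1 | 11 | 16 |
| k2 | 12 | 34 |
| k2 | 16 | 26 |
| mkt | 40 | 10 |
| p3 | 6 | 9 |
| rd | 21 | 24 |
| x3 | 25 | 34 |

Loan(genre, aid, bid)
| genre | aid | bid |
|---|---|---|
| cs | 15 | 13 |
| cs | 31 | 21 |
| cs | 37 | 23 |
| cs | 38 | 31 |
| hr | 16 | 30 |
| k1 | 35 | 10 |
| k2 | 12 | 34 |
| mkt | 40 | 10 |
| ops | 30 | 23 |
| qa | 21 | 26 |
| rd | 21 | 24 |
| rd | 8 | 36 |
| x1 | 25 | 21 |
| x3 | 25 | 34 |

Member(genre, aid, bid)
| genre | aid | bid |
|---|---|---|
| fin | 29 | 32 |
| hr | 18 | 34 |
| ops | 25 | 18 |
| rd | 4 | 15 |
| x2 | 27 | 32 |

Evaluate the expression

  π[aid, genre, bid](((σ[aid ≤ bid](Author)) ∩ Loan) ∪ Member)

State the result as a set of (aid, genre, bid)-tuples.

{(12, k2, 34), (18, hr, 34), (21, rd, 24), (25, ops, 18), (25, x3, 34), (27, x2, 32), (29, fin, 32), (4, rd, 15)}

Selection aid ≤ bid: {(k1, 11, 16), (k2, 12, 34), (k2, 16, 26), (p3, 6, 9), (rd, 21, 24), (x3, 25, 34)}
Taking the intersection: {(k2, 12, 34), (rd, 21, 24), (x3, 25, 34)}
Taking the union: {(fin, 29, 32), (hr, 18, 34), (k2, 12, 34), (ops, 25, 18), (rd, 21, 24), (rd, 4, 15), (x2, 27, 32), (x3, 25, 34)}
Projecting to aid, genre, bid: {(12, k2, 34), (18, hr, 34), (21, rd, 24), (25, ops, 18), (25, x3, 34), (27, x2, 32), (29, fin, 32), (4, rd, 15)}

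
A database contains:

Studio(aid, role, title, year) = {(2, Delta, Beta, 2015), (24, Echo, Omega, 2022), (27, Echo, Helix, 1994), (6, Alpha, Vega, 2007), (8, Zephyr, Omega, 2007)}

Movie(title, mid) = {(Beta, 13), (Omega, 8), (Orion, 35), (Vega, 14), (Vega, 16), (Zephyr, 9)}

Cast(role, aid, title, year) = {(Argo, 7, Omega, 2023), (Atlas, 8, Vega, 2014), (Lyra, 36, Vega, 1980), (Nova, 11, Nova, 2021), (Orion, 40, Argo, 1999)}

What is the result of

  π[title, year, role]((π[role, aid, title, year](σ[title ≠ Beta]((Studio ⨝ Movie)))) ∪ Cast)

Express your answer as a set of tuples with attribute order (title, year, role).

Joining Studio and Movie on title yields {(2, Delta, Beta, 2015, 13), (24, Echo, Omega, 2022, 8), (6, Alpha, Vega, 2007, 14), (6, Alpha, Vega, 2007, 16), (8, Zephyr, Omega, 2007, 8)}.
Apply σ_{title ≠ Beta}; surviving tuples: {(24, Echo, Omega, 2022, 8), (6, Alpha, Vega, 2007, 14), (6, Alpha, Vega, 2007, 16), (8, Zephyr, Omega, 2007, 8)}
Keep only column(s) role, aid, title, year (1 duplicate(s) eliminated): {(Alpha, 6, Vega, 2007), (Echo, 24, Omega, 2022), (Zephyr, 8, Omega, 2007)}
Union: {(Alpha, 6, Vega, 2007), (Echo, 24, Omega, 2022), (Zephyr, 8, Omega, 2007)} with {(Argo, 7, Omega, 2023), (Atlas, 8, Vega, 2014), (Lyra, 36, Vega, 1980), (Nova, 11, Nova, 2021), (Orion, 40, Argo, 1999)} → {(Alpha, 6, Vega, 2007), (Argo, 7, Omega, 2023), (Atlas, 8, Vega, 2014), (Echo, 24, Omega, 2022), (Lyra, 36, Vega, 1980), (Nova, 11, Nova, 2021), (Orion, 40, Argo, 1999), (Zephyr, 8, Omega, 2007)}
Keep only column(s) title, year, role: {(Argo, 1999, Orion), (Nova, 2021, Nova), (Omega, 2007, Zephyr), (Omega, 2022, Echo), (Omega, 2023, Argo), (Vega, 1980, Lyra), (Vega, 2007, Alpha), (Vega, 2014, Atlas)}

{(Argo, 1999, Orion), (Nova, 2021, Nova), (Omega, 2007, Zephyr), (Omega, 2022, Echo), (Omega, 2023, Argo), (Vega, 1980, Lyra), (Vega, 2007, Alpha), (Vega, 2014, Atlas)}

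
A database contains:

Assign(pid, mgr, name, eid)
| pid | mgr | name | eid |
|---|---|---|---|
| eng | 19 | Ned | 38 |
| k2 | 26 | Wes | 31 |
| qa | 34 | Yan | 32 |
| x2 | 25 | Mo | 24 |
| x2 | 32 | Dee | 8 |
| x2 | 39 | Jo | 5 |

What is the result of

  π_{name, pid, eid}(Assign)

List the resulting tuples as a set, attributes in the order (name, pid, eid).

{(Dee, x2, 8), (Jo, x2, 5), (Mo, x2, 24), (Ned, eng, 38), (Wes, k2, 31), (Yan, qa, 32)}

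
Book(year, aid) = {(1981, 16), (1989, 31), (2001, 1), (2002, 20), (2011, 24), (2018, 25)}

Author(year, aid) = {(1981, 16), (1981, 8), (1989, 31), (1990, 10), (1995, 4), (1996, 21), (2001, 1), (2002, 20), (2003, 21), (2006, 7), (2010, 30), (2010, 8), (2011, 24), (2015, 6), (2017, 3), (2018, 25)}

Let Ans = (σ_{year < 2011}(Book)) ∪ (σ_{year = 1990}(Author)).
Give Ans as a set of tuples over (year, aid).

{(1981, 16), (1989, 31), (1990, 10), (2001, 1), (2002, 20)}

Selection year < 2011: {(1981, 16), (1989, 31), (2001, 1), (2002, 20)}
Selection year = 1990: {(1990, 10)}
Set union of the two operands is {(1981, 16), (1989, 31), (1990, 10), (2001, 1), (2002, 20)}.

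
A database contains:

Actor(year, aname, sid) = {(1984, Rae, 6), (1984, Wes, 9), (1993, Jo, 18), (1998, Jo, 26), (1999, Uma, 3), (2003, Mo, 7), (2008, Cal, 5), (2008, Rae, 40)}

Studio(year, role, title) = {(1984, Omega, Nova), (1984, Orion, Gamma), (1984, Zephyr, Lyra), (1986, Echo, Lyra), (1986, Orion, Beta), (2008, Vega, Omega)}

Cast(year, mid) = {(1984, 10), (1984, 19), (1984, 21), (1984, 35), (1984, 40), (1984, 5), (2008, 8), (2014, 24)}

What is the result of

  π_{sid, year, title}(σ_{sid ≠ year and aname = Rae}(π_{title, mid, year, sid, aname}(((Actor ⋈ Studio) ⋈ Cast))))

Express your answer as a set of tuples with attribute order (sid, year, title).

{(40, 2008, Omega), (6, 1984, Gamma), (6, 1984, Lyra), (6, 1984, Nova)}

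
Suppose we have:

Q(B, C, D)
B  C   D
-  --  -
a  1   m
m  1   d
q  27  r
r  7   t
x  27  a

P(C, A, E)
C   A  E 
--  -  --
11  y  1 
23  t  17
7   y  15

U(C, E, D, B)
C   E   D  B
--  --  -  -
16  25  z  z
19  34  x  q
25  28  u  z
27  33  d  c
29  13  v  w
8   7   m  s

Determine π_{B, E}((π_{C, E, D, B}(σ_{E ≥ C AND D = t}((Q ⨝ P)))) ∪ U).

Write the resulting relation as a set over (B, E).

{(c, 33), (q, 34), (r, 15), (s, 7), (w, 13), (z, 25), (z, 28)}

Joining Q and P on C yields {(r, 7, t, y, 15)}.
Filtering on E ≥ C AND D = t leaves {(r, 7, t, y, 15)}.
Projecting to C, E, D, B: {(7, 15, t, r)}
Set union of the two operands is {(16, 25, z, z), (19, 34, x, q), (25, 28, u, z), (27, 33, d, c), (29, 13, v, w), (7, 15, t, r), (8, 7, m, s)}.
Projecting to B, E: {(c, 33), (q, 34), (r, 15), (s, 7), (w, 13), (z, 25), (z, 28)}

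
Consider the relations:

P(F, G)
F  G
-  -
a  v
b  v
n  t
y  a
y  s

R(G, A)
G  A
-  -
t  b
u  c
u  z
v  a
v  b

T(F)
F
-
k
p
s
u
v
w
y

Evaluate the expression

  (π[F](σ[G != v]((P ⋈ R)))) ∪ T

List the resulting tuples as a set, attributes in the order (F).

{k, n, p, s, u, v, w, y}

Natural join on G: {(a, v, a), (a, v, b), (b, v, a), (b, v, b), (n, t, b)}
Selection G != v: {(n, t, b)}
Keep only column(s) F: {n}
Set union of the two operands is {k, n, p, s, u, v, w, y}.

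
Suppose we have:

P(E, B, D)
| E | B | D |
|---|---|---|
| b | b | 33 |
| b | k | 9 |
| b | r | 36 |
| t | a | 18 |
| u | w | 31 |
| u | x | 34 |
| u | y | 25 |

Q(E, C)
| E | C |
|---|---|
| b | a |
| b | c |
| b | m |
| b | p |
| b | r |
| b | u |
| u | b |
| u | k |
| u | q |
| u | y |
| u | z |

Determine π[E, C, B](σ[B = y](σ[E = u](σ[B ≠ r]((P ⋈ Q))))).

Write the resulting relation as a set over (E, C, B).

Natural join on E: {(b, b, 33, a), (b, b, 33, c), (b, b, 33, m), (b, b, 33, p), (b, b, 33, r), (b, b, 33, u), (b, k, 9, a), (b, k, 9, c), (b, k, 9, m), (b, k, 9, p), (b, k, 9, r), (b, k, 9, u), (b, r, 36, a), (b, r, 36, c), (b, r, 36, m), (b, r, 36, p), (b, r, 36, r), (b, r, 36, u), (u, w, 31, b), (u, w, 31, k), (u, w, 31, q), (u, w, 31, y), (u, w, 31, z), (u, x, 34, b), (u, x, 34, k), (u, x, 34, q), (u, x, 34, y), (u, x, 34, z), (u, y, 25, b), (u, y, 25, k), (u, y, 25, q), (u, y, 25, y), (u, y, 25, z)}
Apply σ_{B ≠ r}; surviving tuples: {(b, b, 33, a), (b, b, 33, c), (b, b, 33, m), (b, b, 33, p), (b, b, 33, r), (b, b, 33, u), (b, k, 9, a), (b, k, 9, c), (b, k, 9, m), (b, k, 9, p), (b, k, 9, r), (b, k, 9, u), (u, w, 31, b), (u, w, 31, k), (u, w, 31, q), (u, w, 31, y), (u, w, 31, z), (u, x, 34, b), (u, x, 34, k), (u, x, 34, q), (u, x, 34, y), (u, x, 34, z), (u, y, 25, b), (u, y, 25, k), (u, y, 25, q), (u, y, 25, y), (u, y, 25, z)}
Apply σ_{E = u}; surviving tuples: {(u, w, 31, b), (u, w, 31, k), (u, w, 31, q), (u, w, 31, y), (u, w, 31, z), (u, x, 34, b), (u, x, 34, k), (u, x, 34, q), (u, x, 34, y), (u, x, 34, z), (u, y, 25, b), (u, y, 25, k), (u, y, 25, q), (u, y, 25, y), (u, y, 25, z)}
Apply σ_{B = y}; surviving tuples: {(u, y, 25, b), (u, y, 25, k), (u, y, 25, q), (u, y, 25, y), (u, y, 25, z)}
Projecting to E, C, B: {(u, b, y), (u, k, y), (u, q, y), (u, y, y), (u, z, y)}

{(u, b, y), (u, k, y), (u, q, y), (u, y, y), (u, z, y)}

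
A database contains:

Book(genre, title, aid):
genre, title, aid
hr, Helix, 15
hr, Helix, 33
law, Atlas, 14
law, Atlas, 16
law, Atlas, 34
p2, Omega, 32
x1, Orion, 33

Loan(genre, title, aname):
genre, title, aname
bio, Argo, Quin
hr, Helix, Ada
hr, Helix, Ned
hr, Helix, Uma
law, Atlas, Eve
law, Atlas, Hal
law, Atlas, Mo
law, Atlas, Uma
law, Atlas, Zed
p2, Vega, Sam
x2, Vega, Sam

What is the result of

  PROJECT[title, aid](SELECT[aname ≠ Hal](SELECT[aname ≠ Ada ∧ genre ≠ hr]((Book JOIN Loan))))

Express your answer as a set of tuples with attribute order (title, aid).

{(Atlas, 14), (Atlas, 16), (Atlas, 34)}

Joining Book and Loan on genre, title yields {(hr, Helix, 15, Ada), (hr, Helix, 15, Ned), (hr, Helix, 15, Uma), (hr, Helix, 33, Ada), (hr, Helix, 33, Ned), (hr, Helix, 33, Uma), (law, Atlas, 14, Eve), (law, Atlas, 14, Hal), (law, Atlas, 14, Mo), (law, Atlas, 14, Uma), (law, Atlas, 14, Zed), (law, Atlas, 16, Eve), (law, Atlas, 16, Hal), (law, Atlas, 16, Mo), (law, Atlas, 16, Uma), (law, Atlas, 16, Zed), (law, Atlas, 34, Eve), (law, Atlas, 34, Hal), (law, Atlas, 34, Mo), (law, Atlas, 34, Uma), (law, Atlas, 34, Zed)}.
σ[aname ≠ Ada ∧ genre ≠ hr]: keep tuples satisfying aname ≠ Ada ∧ genre ≠ hr → {(law, Atlas, 14, Eve), (law, Atlas, 14, Hal), (law, Atlas, 14, Mo), (law, Atlas, 14, Uma), (law, Atlas, 14, Zed), (law, Atlas, 16, Eve), (law, Atlas, 16, Hal), (law, Atlas, 16, Mo), (law, Atlas, 16, Uma), (law, Atlas, 16, Zed), (law, Atlas, 34, Eve), (law, Atlas, 34, Hal), (law, Atlas, 34, Mo), (law, Atlas, 34, Uma), (law, Atlas, 34, Zed)}
σ[aname ≠ Hal]: keep tuples satisfying aname ≠ Hal → {(law, Atlas, 14, Eve), (law, Atlas, 14, Mo), (law, Atlas, 14, Uma), (law, Atlas, 14, Zed), (law, Atlas, 16, Eve), (law, Atlas, 16, Mo), (law, Atlas, 16, Uma), (law, Atlas, 16, Zed), (law, Atlas, 34, Eve), (law, Atlas, 34, Mo), (law, Atlas, 34, Uma), (law, Atlas, 34, Zed)}
Projecting to title, aid (9 duplicate(s) eliminated): {(Atlas, 14), (Atlas, 16), (Atlas, 34)}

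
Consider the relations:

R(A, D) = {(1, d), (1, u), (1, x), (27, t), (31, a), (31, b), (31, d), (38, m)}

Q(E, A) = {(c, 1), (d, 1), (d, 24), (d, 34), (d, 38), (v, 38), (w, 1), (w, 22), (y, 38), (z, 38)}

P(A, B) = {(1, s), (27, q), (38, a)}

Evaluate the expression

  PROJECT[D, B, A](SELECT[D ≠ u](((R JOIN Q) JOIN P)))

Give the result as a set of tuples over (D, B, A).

{(d, s, 1), (m, a, 38), (x, s, 1)}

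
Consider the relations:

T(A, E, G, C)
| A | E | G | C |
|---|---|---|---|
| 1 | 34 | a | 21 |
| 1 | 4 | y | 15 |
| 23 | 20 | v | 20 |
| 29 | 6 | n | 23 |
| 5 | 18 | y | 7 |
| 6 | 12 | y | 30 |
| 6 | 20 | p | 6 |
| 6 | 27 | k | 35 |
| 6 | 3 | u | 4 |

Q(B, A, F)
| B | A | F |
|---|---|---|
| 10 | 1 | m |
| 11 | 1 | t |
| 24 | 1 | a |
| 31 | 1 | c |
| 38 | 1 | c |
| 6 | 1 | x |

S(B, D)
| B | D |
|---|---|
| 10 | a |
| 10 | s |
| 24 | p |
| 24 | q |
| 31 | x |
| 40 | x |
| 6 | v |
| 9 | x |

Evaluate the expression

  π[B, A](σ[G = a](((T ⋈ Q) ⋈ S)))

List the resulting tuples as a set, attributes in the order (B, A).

Joining T and Q on A yields {(1, 34, a, 21, 10, m), (1, 34, a, 21, 11, t), (1, 34, a, 21, 24, a), (1, 34, a, 21, 31, c), (1, 34, a, 21, 38, c), (1, 34, a, 21, 6, x), (1, 4, y, 15, 10, m), (1, 4, y, 15, 11, t), (1, 4, y, 15, 24, a), (1, 4, y, 15, 31, c), (1, 4, y, 15, 38, c), (1, 4, y, 15, 6, x)}.
Joining (T ⋈ Q) and S on B yields {(1, 34, a, 21, 10, m, a), (1, 34, a, 21, 10, m, s), (1, 34, a, 21, 24, a, p), (1, 34, a, 21, 24, a, q), (1, 34, a, 21, 31, c, x), (1, 34, a, 21, 6, x, v), (1, 4, y, 15, 10, m, a), (1, 4, y, 15, 10, m, s), (1, 4, y, 15, 24, a, p), (1, 4, y, 15, 24, a, q), (1, 4, y, 15, 31, c, x), (1, 4, y, 15, 6, x, v)}.
Selection G = a: {(1, 34, a, 21, 10, m, a), (1, 34, a, 21, 10, m, s), (1, 34, a, 21, 24, a, p), (1, 34, a, 21, 24, a, q), (1, 34, a, 21, 31, c, x), (1, 34, a, 21, 6, x, v)}
Keep only column(s) B, A (2 duplicate(s) eliminated): {(10, 1), (24, 1), (31, 1), (6, 1)}

{(10, 1), (24, 1), (31, 1), (6, 1)}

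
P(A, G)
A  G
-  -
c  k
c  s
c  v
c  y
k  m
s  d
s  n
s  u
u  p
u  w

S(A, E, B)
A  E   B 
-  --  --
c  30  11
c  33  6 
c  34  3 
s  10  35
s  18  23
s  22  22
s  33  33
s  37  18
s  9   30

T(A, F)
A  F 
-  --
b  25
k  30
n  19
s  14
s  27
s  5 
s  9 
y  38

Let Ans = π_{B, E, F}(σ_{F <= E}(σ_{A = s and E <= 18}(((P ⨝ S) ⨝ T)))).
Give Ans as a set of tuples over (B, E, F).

Joining P and S on A yields {(c, k, 30, 11), (c, k, 33, 6), (c, k, 34, 3), (c, s, 30, 11), (c, s, 33, 6), (c, s, 34, 3), (c, v, 30, 11), (c, v, 33, 6), (c, v, 34, 3), (c, y, 30, 11), (c, y, 33, 6), (c, y, 34, 3), (s, d, 10, 35), (s, d, 18, 23), (s, d, 22, 22), (s, d, 33, 33), (s, d, 37, 18), (s, d, 9, 30), (s, n, 10, 35), (s, n, 18, 23), (s, n, 22, 22), (s, n, 33, 33), (s, n, 37, 18), (s, n, 9, 30), (s, u, 10, 35), (s, u, 18, 23), (s, u, 22, 22), (s, u, 33, 33), (s, u, 37, 18), (s, u, 9, 30)}.
Joining (P ⨝ S) and T on A yields {(s, d, 10, 35, 14), (s, d, 10, 35, 27), (s, d, 10, 35, 5), (s, d, 10, 35, 9), (s, d, 18, 23, 14), (s, d, 18, 23, 27), (s, d, 18, 23, 5), (s, d, 18, 23, 9), (s, d, 22, 22, 14), (s, d, 22, 22, 27), (s, d, 22, 22, 5), (s, d, 22, 22, 9), (s, d, 33, 33, 14), (s, d, 33, 33, 27), (s, d, 33, 33, 5), (s, d, 33, 33, 9), (s, d, 37, 18, 14), (s, d, 37, 18, 27), (s, d, 37, 18, 5), (s, d, 37, 18, 9), (s, d, 9, 30, 14), (s, d, 9, 30, 27), (s, d, 9, 30, 5), (s, d, 9, 30, 9), (s, n, 10, 35, 14), (s, n, 10, 35, 27), (s, n, 10, 35, 5), (s, n, 10, 35, 9), (s, n, 18, 23, 14), (s, n, 18, 23, 27), (s, n, 18, 23, 5), (s, n, 18, 23, 9), (s, n, 22, 22, 14), (s, n, 22, 22, 27), (s, n, 22, 22, 5), (s, n, 22, 22, 9), (s, n, 33, 33, 14), (s, n, 33, 33, 27), (s, n, 33, 33, 5), (s, n, 33, 33, 9), (s, n, 37, 18, 14), (s, n, 37, 18, 27), (s, n, 37, 18, 5), (s, n, 37, 18, 9), (s, n, 9, 30, 14), (s, n, 9, 30, 27), (s, n, 9, 30, 5), (s, n, 9, 30, 9), (s, u, 10, 35, 14), (s, u, 10, 35, 27), (s, u, 10, 35, 5), (s, u, 10, 35, 9), (s, u, 18, 23, 14), (s, u, 18, 23, 27), (s, u, 18, 23, 5), (s, u, 18, 23, 9), (s, u, 22, 22, 14), (s, u, 22, 22, 27), (s, u, 22, 22, 5), (s, u, 22, 22, 9), (s, u, 33, 33, 14), (s, u, 33, 33, 27), (s, u, 33, 33, 5), (s, u, 33, 33, 9), (s, u, 37, 18, 14), (s, u, 37, 18, 27), (s, u, 37, 18, 5), (s, u, 37, 18, 9), (s, u, 9, 30, 14), (s, u, 9, 30, 27), (s, u, 9, 30, 5), (s, u, 9, 30, 9)}.
Selection A = s and E <= 18: {(s, d, 10, 35, 14), (s, d, 10, 35, 27), (s, d, 10, 35, 5), (s, d, 10, 35, 9), (s, d, 18, 23, 14), (s, d, 18, 23, 27), (s, d, 18, 23, 5), (s, d, 18, 23, 9), (s, d, 9, 30, 14), (s, d, 9, 30, 27), (s, d, 9, 30, 5), (s, d, 9, 30, 9), (s, n, 10, 35, 14), (s, n, 10, 35, 27), (s, n, 10, 35, 5), (s, n, 10, 35, 9), (s, n, 18, 23, 14), (s, n, 18, 23, 27), (s, n, 18, 23, 5), (s, n, 18, 23, 9), (s, n, 9, 30, 14), (s, n, 9, 30, 27), (s, n, 9, 30, 5), (s, n, 9, 30, 9), (s, u, 10, 35, 14), (s, u, 10, 35, 27), (s, u, 10, 35, 5), (s, u, 10, 35, 9), (s, u, 18, 23, 14), (s, u, 18, 23, 27), (s, u, 18, 23, 5), (s, u, 18, 23, 9), (s, u, 9, 30, 14), (s, u, 9, 30, 27), (s, u, 9, 30, 5), (s, u, 9, 30, 9)}
Selection F <= E: {(s, d, 10, 35, 5), (s, d, 10, 35, 9), (s, d, 18, 23, 14), (s, d, 18, 23, 5), (s, d, 18, 23, 9), (s, d, 9, 30, 5), (s, d, 9, 30, 9), (s, n, 10, 35, 5), (s, n, 10, 35, 9), (s, n, 18, 23, 14), (s, n, 18, 23, 5), (s, n, 18, 23, 9), (s, n, 9, 30, 5), (s, n, 9, 30, 9), (s, u, 10, 35, 5), (s, u, 10, 35, 9), (s, u, 18, 23, 14), (s, u, 18, 23, 5), (s, u, 18, 23, 9), (s, u, 9, 30, 5), (s, u, 9, 30, 9)}
π[B, E, F]: project onto (B, E, F) (14 duplicate(s) eliminated) → {(23, 18, 14), (23, 18, 5), (23, 18, 9), (30, 9, 5), (30, 9, 9), (35, 10, 5), (35, 10, 9)}

{(23, 18, 14), (23, 18, 5), (23, 18, 9), (30, 9, 5), (30, 9, 9), (35, 10, 5), (35, 10, 9)}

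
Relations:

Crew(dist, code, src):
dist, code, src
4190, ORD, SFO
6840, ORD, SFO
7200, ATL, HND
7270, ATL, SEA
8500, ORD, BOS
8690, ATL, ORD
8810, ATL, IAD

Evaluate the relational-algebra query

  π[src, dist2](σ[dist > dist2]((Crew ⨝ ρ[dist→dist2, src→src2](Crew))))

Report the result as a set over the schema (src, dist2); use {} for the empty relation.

ρ[dist→dist2, src→src2]: schema becomes (dist2, code, src2); tuples unchanged.
Natural join on code: {(4190, ORD, SFO, 4190, SFO), (4190, ORD, SFO, 6840, SFO), (4190, ORD, SFO, 8500, BOS), (6840, ORD, SFO, 4190, SFO), (6840, ORD, SFO, 6840, SFO), (6840, ORD, SFO, 8500, BOS), (7200, ATL, HND, 7200, HND), (7200, ATL, HND, 7270, SEA), (7200, ATL, HND, 8690, ORD), (7200, ATL, HND, 8810, IAD), (7270, ATL, SEA, 7200, HND), (7270, ATL, SEA, 7270, SEA), (7270, ATL, SEA, 8690, ORD), (7270, ATL, SEA, 8810, IAD), (8500, ORD, BOS, 4190, SFO), (8500, ORD, BOS, 6840, SFO), (8500, ORD, BOS, 8500, BOS), (8690, ATL, ORD, 7200, HND), (8690, ATL, ORD, 7270, SEA), (8690, ATL, ORD, 8690, ORD), (8690, ATL, ORD, 8810, IAD), (8810, ATL, IAD, 7200, HND), (8810, ATL, IAD, 7270, SEA), (8810, ATL, IAD, 8690, ORD), (8810, ATL, IAD, 8810, IAD)}
σ[dist > dist2]: keep tuples satisfying dist > dist2 → {(6840, ORD, SFO, 4190, SFO), (7270, ATL, SEA, 7200, HND), (8500, ORD, BOS, 4190, SFO), (8500, ORD, BOS, 6840, SFO), (8690, ATL, ORD, 7200, HND), (8690, ATL, ORD, 7270, SEA), (8810, ATL, IAD, 7200, HND), (8810, ATL, IAD, 7270, SEA), (8810, ATL, IAD, 8690, ORD)}
Keep only column(s) src, dist2: {(BOS, 4190), (BOS, 6840), (IAD, 7200), (IAD, 7270), (IAD, 8690), (ORD, 7200), (ORD, 7270), (SEA, 7200), (SFO, 4190)}

{(BOS, 4190), (BOS, 6840), (IAD, 7200), (IAD, 7270), (IAD, 8690), (ORD, 7200), (ORD, 7270), (SEA, 7200), (SFO, 4190)}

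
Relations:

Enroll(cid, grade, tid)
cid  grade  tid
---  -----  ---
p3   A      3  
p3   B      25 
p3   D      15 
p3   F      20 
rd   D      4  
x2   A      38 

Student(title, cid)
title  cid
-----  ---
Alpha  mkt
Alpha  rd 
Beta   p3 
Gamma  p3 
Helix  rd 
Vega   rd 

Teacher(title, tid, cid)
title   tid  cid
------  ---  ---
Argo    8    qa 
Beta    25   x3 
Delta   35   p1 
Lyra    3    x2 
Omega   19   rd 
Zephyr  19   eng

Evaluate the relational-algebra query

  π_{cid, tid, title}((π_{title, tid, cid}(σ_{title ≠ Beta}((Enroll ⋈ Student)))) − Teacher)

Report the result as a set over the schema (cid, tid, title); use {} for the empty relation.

Natural join on cid: {(p3, A, 3, Beta), (p3, A, 3, Gamma), (p3, B, 25, Beta), (p3, B, 25, Gamma), (p3, D, 15, Beta), (p3, D, 15, Gamma), (p3, F, 20, Beta), (p3, F, 20, Gamma), (rd, D, 4, Alpha), (rd, D, 4, Helix), (rd, D, 4, Vega)}
Selection title ≠ Beta: {(p3, A, 3, Gamma), (p3, B, 25, Gamma), (p3, D, 15, Gamma), (p3, F, 20, Gamma), (rd, D, 4, Alpha), (rd, D, 4, Helix), (rd, D, 4, Vega)}
π_{title, tid, cid} gives {(Alpha, 4, rd), (Gamma, 15, p3), (Gamma, 20, p3), (Gamma, 25, p3), (Gamma, 3, p3), (Helix, 4, rd), (Vega, 4, rd)}.
Taking the difference: {(Alpha, 4, rd), (Gamma, 15, p3), (Gamma, 20, p3), (Gamma, 25, p3), (Gamma, 3, p3), (Helix, 4, rd), (Vega, 4, rd)}
π_{cid, tid, title} gives {(p3, 15, Gamma), (p3, 20, Gamma), (p3, 25, Gamma), (p3, 3, Gamma), (rd, 4, Alpha), (rd, 4, Helix), (rd, 4, Vega)}.

{(p3, 15, Gamma), (p3, 20, Gamma), (p3, 25, Gamma), (p3, 3, Gamma), (rd, 4, Alpha), (rd, 4, Helix), (rd, 4, Vega)}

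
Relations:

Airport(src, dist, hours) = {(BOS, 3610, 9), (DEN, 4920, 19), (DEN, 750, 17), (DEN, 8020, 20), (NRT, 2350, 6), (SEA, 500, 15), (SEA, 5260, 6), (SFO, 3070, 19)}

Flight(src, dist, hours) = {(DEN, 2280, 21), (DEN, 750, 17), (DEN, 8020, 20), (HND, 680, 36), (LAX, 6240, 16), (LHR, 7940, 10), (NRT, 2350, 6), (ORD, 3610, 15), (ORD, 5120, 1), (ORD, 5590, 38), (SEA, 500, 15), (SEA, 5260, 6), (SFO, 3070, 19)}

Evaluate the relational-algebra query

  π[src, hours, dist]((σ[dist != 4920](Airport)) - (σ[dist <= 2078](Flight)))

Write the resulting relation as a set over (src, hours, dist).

Apply σ_{dist != 4920}; surviving tuples: {(BOS, 3610, 9), (DEN, 750, 17), (DEN, 8020, 20), (NRT, 2350, 6), (SEA, 500, 15), (SEA, 5260, 6), (SFO, 3070, 19)}
Apply σ_{dist <= 2078}; surviving tuples: {(DEN, 750, 17), (HND, 680, 36), (SEA, 500, 15)}
Taking the difference: {(BOS, 3610, 9), (DEN, 8020, 20), (NRT, 2350, 6), (SEA, 5260, 6), (SFO, 3070, 19)}
π[src, hours, dist]: project onto (src, hours, dist) → {(BOS, 9, 3610), (DEN, 20, 8020), (NRT, 6, 2350), (SEA, 6, 5260), (SFO, 19, 3070)}

{(BOS, 9, 3610), (DEN, 20, 8020), (NRT, 6, 2350), (SEA, 6, 5260), (SFO, 19, 3070)}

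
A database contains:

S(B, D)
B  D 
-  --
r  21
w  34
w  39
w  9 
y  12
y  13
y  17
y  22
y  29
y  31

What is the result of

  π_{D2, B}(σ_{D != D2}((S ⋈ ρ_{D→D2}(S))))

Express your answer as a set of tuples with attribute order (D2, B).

{(12, y), (13, y), (17, y), (22, y), (29, y), (31, y), (34, w), (39, w), (9, w)}

ρ[D→D2]: schema becomes (B, D2); tuples unchanged.
Natural join on B: {(r, 21, 21), (w, 34, 34), (w, 34, 39), (w, 34, 9), (w, 39, 34), (w, 39, 39), (w, 39, 9), (w, 9, 34), (w, 9, 39), (w, 9, 9), (y, 12, 12), (y, 12, 13), (y, 12, 17), (y, 12, 22), (y, 12, 29), (y, 12, 31), (y, 13, 12), (y, 13, 13), (y, 13, 17), (y, 13, 22), (y, 13, 29), (y, 13, 31), (y, 17, 12), (y, 17, 13), (y, 17, 17), (y, 17, 22), (y, 17, 29), (y, 17, 31), (y, 22, 12), (y, 22, 13), (y, 22, 17), (y, 22, 22), (y, 22, 29), (y, 22, 31), (y, 29, 12), (y, 29, 13), (y, 29, 17), (y, 29, 22), (y, 29, 29), (y, 29, 31), (y, 31, 12), (y, 31, 13), (y, 31, 17), (y, 31, 22), (y, 31, 29), (y, 31, 31)}
Selection D != D2: {(w, 34, 39), (w, 34, 9), (w, 39, 34), (w, 39, 9), (w, 9, 34), (w, 9, 39), (y, 12, 13), (y, 12, 17), (y, 12, 22), (y, 12, 29), (y, 12, 31), (y, 13, 12), (y, 13, 17), (y, 13, 22), (y, 13, 29), (y, 13, 31), (y, 17, 12), (y, 17, 13), (y, 17, 22), (y, 17, 29), (y, 17, 31), (y, 22, 12), (y, 22, 13), (y, 22, 17), (y, 22, 29), (y, 22, 31), (y, 29, 12), (y, 29, 13), (y, 29, 17), (y, 29, 22), (y, 29, 31), (y, 31, 12), (y, 31, 13), (y, 31, 17), (y, 31, 22), (y, 31, 29)}
Keep only column(s) D2, B (27 duplicate(s) eliminated): {(12, y), (13, y), (17, y), (22, y), (29, y), (31, y), (34, w), (39, w), (9, w)}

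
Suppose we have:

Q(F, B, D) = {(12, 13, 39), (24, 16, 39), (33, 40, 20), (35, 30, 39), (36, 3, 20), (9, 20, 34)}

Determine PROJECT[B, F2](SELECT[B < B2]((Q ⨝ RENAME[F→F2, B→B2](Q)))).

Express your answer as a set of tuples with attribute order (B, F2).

ρ[F→F2, B→B2]: schema becomes (F2, B2, D); tuples unchanged.
Joining Q and RENAME[F→F2, B→B2](Q) on D yields {(12, 13, 39, 12, 13), (12, 13, 39, 24, 16), (12, 13, 39, 35, 30), (24, 16, 39, 12, 13), (24, 16, 39, 24, 16), (24, 16, 39, 35, 30), (33, 40, 20, 33, 40), (33, 40, 20, 36, 3), (35, 30, 39, 12, 13), (35, 30, 39, 24, 16), (35, 30, 39, 35, 30), (36, 3, 20, 33, 40), (36, 3, 20, 36, 3), (9, 20, 34, 9, 20)}.
Apply σ_{B < B2}; surviving tuples: {(12, 13, 39, 24, 16), (12, 13, 39, 35, 30), (24, 16, 39, 35, 30), (36, 3, 20, 33, 40)}
Keep only column(s) B, F2: {(13, 24), (13, 35), (16, 35), (3, 33)}

{(13, 24), (13, 35), (16, 35), (3, 33)}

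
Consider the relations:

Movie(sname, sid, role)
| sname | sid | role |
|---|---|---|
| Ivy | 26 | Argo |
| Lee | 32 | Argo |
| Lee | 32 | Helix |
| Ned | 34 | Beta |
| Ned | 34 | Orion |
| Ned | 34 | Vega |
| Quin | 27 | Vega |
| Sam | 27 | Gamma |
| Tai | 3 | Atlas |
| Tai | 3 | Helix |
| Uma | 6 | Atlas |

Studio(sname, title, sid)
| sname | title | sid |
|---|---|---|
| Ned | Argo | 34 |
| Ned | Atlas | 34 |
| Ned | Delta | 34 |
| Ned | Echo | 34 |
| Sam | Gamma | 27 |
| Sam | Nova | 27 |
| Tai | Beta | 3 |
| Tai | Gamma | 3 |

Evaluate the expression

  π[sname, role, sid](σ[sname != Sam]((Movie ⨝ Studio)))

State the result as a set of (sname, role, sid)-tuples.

Movie ⋈ Studio (natural join on sname, sid): {(Ned, 34, Beta, Argo), (Ned, 34, Beta, Atlas), (Ned, 34, Beta, Delta), (Ned, 34, Beta, Echo), (Ned, 34, Orion, Argo), (Ned, 34, Orion, Atlas), (Ned, 34, Orion, Delta), (Ned, 34, Orion, Echo), (Ned, 34, Vega, Argo), (Ned, 34, Vega, Atlas), (Ned, 34, Vega, Delta), (Ned, 34, Vega, Echo), (Sam, 27, Gamma, Gamma), (Sam, 27, Gamma, Nova), (Tai, 3, Atlas, Beta), (Tai, 3, Atlas, Gamma), (Tai, 3, Helix, Beta), (Tai, 3, Helix, Gamma)}
Filtering on sname != Sam leaves {(Ned, 34, Beta, Argo), (Ned, 34, Beta, Atlas), (Ned, 34, Beta, Delta), (Ned, 34, Beta, Echo), (Ned, 34, Orion, Argo), (Ned, 34, Orion, Atlas), (Ned, 34, Orion, Delta), (Ned, 34, Orion, Echo), (Ned, 34, Vega, Argo), (Ned, 34, Vega, Atlas), (Ned, 34, Vega, Delta), (Ned, 34, Vega, Echo), (Tai, 3, Atlas, Beta), (Tai, 3, Atlas, Gamma), (Tai, 3, Helix, Beta), (Tai, 3, Helix, Gamma)}.
π_{sname, role, sid} gives {(Ned, Beta, 34), (Ned, Orion, 34), (Ned, Vega, 34), (Tai, Atlas, 3), (Tai, Helix, 3)} (11 duplicate(s) eliminated).

{(Ned, Beta, 34), (Ned, Orion, 34), (Ned, Vega, 34), (Tai, Atlas, 3), (Tai, Helix, 3)}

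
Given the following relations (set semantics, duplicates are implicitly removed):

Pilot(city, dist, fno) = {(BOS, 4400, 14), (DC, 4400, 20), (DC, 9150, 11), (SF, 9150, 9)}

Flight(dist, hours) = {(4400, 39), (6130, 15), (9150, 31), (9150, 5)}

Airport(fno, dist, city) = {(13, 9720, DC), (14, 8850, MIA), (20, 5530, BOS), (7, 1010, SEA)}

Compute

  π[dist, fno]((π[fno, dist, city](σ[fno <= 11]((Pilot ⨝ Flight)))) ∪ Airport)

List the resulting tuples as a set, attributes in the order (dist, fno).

{(1010, 7), (5530, 20), (8850, 14), (9150, 11), (9150, 9), (9720, 13)}

Pilot ⋈ Flight (natural join on dist): {(BOS, 4400, 14, 39), (DC, 4400, 20, 39), (DC, 9150, 11, 31), (DC, 9150, 11, 5), (SF, 9150, 9, 31), (SF, 9150, 9, 5)}
Filtering on fno <= 11 leaves {(DC, 9150, 11, 31), (DC, 9150, 11, 5), (SF, 9150, 9, 31), (SF, 9150, 9, 5)}.
Projecting to fno, dist, city (2 duplicate(s) eliminated): {(11, 9150, DC), (9, 9150, SF)}
Union: {(11, 9150, DC), (9, 9150, SF)} with {(13, 9720, DC), (14, 8850, MIA), (20, 5530, BOS), (7, 1010, SEA)} → {(11, 9150, DC), (13, 9720, DC), (14, 8850, MIA), (20, 5530, BOS), (7, 1010, SEA), (9, 9150, SF)}
Projecting to dist, fno: {(1010, 7), (5530, 20), (8850, 14), (9150, 11), (9150, 9), (9720, 13)}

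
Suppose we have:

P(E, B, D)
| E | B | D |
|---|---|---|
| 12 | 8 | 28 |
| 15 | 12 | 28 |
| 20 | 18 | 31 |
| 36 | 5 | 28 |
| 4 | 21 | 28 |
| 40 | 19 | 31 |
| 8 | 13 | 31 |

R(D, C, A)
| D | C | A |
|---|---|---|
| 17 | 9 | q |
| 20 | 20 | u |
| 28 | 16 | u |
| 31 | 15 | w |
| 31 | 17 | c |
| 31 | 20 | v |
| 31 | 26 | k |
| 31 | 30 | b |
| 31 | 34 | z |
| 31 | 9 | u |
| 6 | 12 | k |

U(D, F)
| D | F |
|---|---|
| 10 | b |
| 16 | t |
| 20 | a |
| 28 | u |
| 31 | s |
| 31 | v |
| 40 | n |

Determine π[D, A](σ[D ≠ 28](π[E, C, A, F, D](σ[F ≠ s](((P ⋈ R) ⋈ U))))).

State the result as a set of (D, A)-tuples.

Joining P and R on D yields {(12, 8, 28, 16, u), (15, 12, 28, 16, u), (20, 18, 31, 15, w), (20, 18, 31, 17, c), (20, 18, 31, 20, v), (20, 18, 31, 26, k), (20, 18, 31, 30, b), (20, 18, 31, 34, z), (20, 18, 31, 9, u), (36, 5, 28, 16, u), (4, 21, 28, 16, u), (40, 19, 31, 15, w), (40, 19, 31, 17, c), (40, 19, 31, 20, v), (40, 19, 31, 26, k), (40, 19, 31, 30, b), (40, 19, 31, 34, z), (40, 19, 31, 9, u), (8, 13, 31, 15, w), (8, 13, 31, 17, c), (8, 13, 31, 20, v), (8, 13, 31, 26, k), (8, 13, 31, 30, b), (8, 13, 31, 34, z), (8, 13, 31, 9, u)}.
Joining (P ⋈ R) and U on D yields {(12, 8, 28, 16, u, u), (15, 12, 28, 16, u, u), (20, 18, 31, 15, w, s), (20, 18, 31, 15, w, v), (20, 18, 31, 17, c, s), (20, 18, 31, 17, c, v), (20, 18, 31, 20, v, s), (20, 18, 31, 20, v, v), (20, 18, 31, 26, k, s), (20, 18, 31, 26, k, v), (20, 18, 31, 30, b, s), (20, 18, 31, 30, b, v), (20, 18, 31, 34, z, s), (20, 18, 31, 34, z, v), (20, 18, 31, 9, u, s), (20, 18, 31, 9, u, v), (36, 5, 28, 16, u, u), (4, 21, 28, 16, u, u), (40, 19, 31, 15, w, s), (40, 19, 31, 15, w, v), (40, 19, 31, 17, c, s), (40, 19, 31, 17, c, v), (40, 19, 31, 20, v, s), (40, 19, 31, 20, v, v), (40, 19, 31, 26, k, s), (40, 19, 31, 26, k, v), (40, 19, 31, 30, b, s), (40, 19, 31, 30, b, v), (40, 19, 31, 34, z, s), (40, 19, 31, 34, z, v), (40, 19, 31, 9, u, s), (40, 19, 31, 9, u, v), (8, 13, 31, 15, w, s), (8, 13, 31, 15, w, v), (8, 13, 31, 17, c, s), (8, 13, 31, 17, c, v), (8, 13, 31, 20, v, s), (8, 13, 31, 20, v, v), (8, 13, 31, 26, k, s), (8, 13, 31, 26, k, v), (8, 13, 31, 30, b, s), (8, 13, 31, 30, b, v), (8, 13, 31, 34, z, s), (8, 13, 31, 34, z, v), (8, 13, 31, 9, u, s), (8, 13, 31, 9, u, v)}.
Apply σ_{F ≠ s}; surviving tuples: {(12, 8, 28, 16, u, u), (15, 12, 28, 16, u, u), (20, 18, 31, 15, w, v), (20, 18, 31, 17, c, v), (20, 18, 31, 20, v, v), (20, 18, 31, 26, k, v), (20, 18, 31, 30, b, v), (20, 18, 31, 34, z, v), (20, 18, 31, 9, u, v), (36, 5, 28, 16, u, u), (4, 21, 28, 16, u, u), (40, 19, 31, 15, w, v), (40, 19, 31, 17, c, v), (40, 19, 31, 20, v, v), (40, 19, 31, 26, k, v), (40, 19, 31, 30, b, v), (40, 19, 31, 34, z, v), (40, 19, 31, 9, u, v), (8, 13, 31, 15, w, v), (8, 13, 31, 17, c, v), (8, 13, 31, 20, v, v), (8, 13, 31, 26, k, v), (8, 13, 31, 30, b, v), (8, 13, 31, 34, z, v), (8, 13, 31, 9, u, v)}
π[E, C, A, F, D]: project onto (E, C, A, F, D) → {(12, 16, u, u, 28), (15, 16, u, u, 28), (20, 15, w, v, 31), (20, 17, c, v, 31), (20, 20, v, v, 31), (20, 26, k, v, 31), (20, 30, b, v, 31), (20, 34, z, v, 31), (20, 9, u, v, 31), (36, 16, u, u, 28), (4, 16, u, u, 28), (40, 15, w, v, 31), (40, 17, c, v, 31), (40, 20, v, v, 31), (40, 26, k, v, 31), (40, 30, b, v, 31), (40, 34, z, v, 31), (40, 9, u, v, 31), (8, 15, w, v, 31), (8, 17, c, v, 31), (8, 20, v, v, 31), (8, 26, k, v, 31), (8, 30, b, v, 31), (8, 34, z, v, 31), (8, 9, u, v, 31)}
Apply σ_{D ≠ 28}; surviving tuples: {(20, 15, w, v, 31), (20, 17, c, v, 31), (20, 20, v, v, 31), (20, 26, k, v, 31), (20, 30, b, v, 31), (20, 34, z, v, 31), (20, 9, u, v, 31), (40, 15, w, v, 31), (40, 17, c, v, 31), (40, 20, v, v, 31), (40, 26, k, v, 31), (40, 30, b, v, 31), (40, 34, z, v, 31), (40, 9, u, v, 31), (8, 15, w, v, 31), (8, 17, c, v, 31), (8, 20, v, v, 31), (8, 26, k, v, 31), (8, 30, b, v, 31), (8, 34, z, v, 31), (8, 9, u, v, 31)}
π[D, A]: project onto (D, A) (14 duplicate(s) eliminated) → {(31, b), (31, c), (31, k), (31, u), (31, v), (31, w), (31, z)}

{(31, b), (31, c), (31, k), (31, u), (31, v), (31, w), (31, z)}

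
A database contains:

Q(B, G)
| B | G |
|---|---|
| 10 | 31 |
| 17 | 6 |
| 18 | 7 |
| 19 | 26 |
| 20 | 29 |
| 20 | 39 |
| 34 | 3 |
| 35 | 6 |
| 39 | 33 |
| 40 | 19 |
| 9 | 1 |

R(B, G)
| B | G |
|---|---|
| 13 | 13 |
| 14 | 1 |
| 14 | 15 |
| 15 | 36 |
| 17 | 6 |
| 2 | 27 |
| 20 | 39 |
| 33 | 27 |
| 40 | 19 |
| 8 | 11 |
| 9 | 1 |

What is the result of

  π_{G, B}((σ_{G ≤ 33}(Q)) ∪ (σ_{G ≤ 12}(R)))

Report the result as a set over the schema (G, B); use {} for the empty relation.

Filtering on G ≤ 33 leaves {(10, 31), (17, 6), (18, 7), (19, 26), (20, 29), (34, 3), (35, 6), (39, 33), (40, 19), (9, 1)}.
Filtering on G ≤ 12 leaves {(14, 1), (17, 6), (8, 11), (9, 1)}.
Set union of the two operands is {(10, 31), (14, 1), (17, 6), (18, 7), (19, 26), (20, 29), (34, 3), (35, 6), (39, 33), (40, 19), (8, 11), (9, 1)}.
Projecting to G, B: {(1, 14), (1, 9), (11, 8), (19, 40), (26, 19), (29, 20), (3, 34), (31, 10), (33, 39), (6, 17), (6, 35), (7, 18)}

{(1, 14), (1, 9), (11, 8), (19, 40), (26, 19), (29, 20), (3, 34), (31, 10), (33, 39), (6, 17), (6, 35), (7, 18)}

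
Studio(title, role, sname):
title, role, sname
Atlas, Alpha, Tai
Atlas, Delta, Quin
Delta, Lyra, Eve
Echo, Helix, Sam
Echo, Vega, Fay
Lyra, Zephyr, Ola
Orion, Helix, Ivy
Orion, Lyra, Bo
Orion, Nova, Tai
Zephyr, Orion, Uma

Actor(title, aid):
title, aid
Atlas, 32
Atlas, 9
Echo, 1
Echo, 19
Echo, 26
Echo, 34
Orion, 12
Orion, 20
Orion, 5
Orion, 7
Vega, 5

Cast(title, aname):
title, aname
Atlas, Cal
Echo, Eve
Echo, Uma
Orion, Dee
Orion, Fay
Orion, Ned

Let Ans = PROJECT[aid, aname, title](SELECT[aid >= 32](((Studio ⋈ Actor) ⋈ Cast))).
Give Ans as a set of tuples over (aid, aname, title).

{(32, Cal, Atlas), (34, Eve, Echo), (34, Uma, Echo)}

Joining Studio and Actor on title yields {(Atlas, Alpha, Tai, 32), (Atlas, Alpha, Tai, 9), (Atlas, Delta, Quin, 32), (Atlas, Delta, Quin, 9), (Echo, Helix, Sam, 1), (Echo, Helix, Sam, 19), (Echo, Helix, Sam, 26), (Echo, Helix, Sam, 34), (Echo, Vega, Fay, 1), (Echo, Vega, Fay, 19), (Echo, Vega, Fay, 26), (Echo, Vega, Fay, 34), (Orion, Helix, Ivy, 12), (Orion, Helix, Ivy, 20), (Orion, Helix, Ivy, 5), (Orion, Helix, Ivy, 7), (Orion, Lyra, Bo, 12), (Orion, Lyra, Bo, 20), (Orion, Lyra, Bo, 5), (Orion, Lyra, Bo, 7), (Orion, Nova, Tai, 12), (Orion, Nova, Tai, 20), (Orion, Nova, Tai, 5), (Orion, Nova, Tai, 7)}.
Joining (Studio ⋈ Actor) and Cast on title yields {(Atlas, Alpha, Tai, 32, Cal), (Atlas, Alpha, Tai, 9, Cal), (Atlas, Delta, Quin, 32, Cal), (Atlas, Delta, Quin, 9, Cal), (Echo, Helix, Sam, 1, Eve), (Echo, Helix, Sam, 1, Uma), (Echo, Helix, Sam, 19, Eve), (Echo, Helix, Sam, 19, Uma), (Echo, Helix, Sam, 26, Eve), (Echo, Helix, Sam, 26, Uma), (Echo, Helix, Sam, 34, Eve), (Echo, Helix, Sam, 34, Uma), (Echo, Vega, Fay, 1, Eve), (Echo, Vega, Fay, 1, Uma), (Echo, Vega, Fay, 19, Eve), (Echo, Vega, Fay, 19, Uma), (Echo, Vega, Fay, 26, Eve), (Echo, Vega, Fay, 26, Uma), (Echo, Vega, Fay, 34, Eve), (Echo, Vega, Fay, 34, Uma), (Orion, Helix, Ivy, 12, Dee), (Orion, Helix, Ivy, 12, Fay), (Orion, Helix, Ivy, 12, Ned), (Orion, Helix, Ivy, 20, Dee), (Orion, Helix, Ivy, 20, Fay), (Orion, Helix, Ivy, 20, Ned), (Orion, Helix, Ivy, 5, Dee), (Orion, Helix, Ivy, 5, Fay), (Orion, Helix, Ivy, 5, Ned), (Orion, Helix, Ivy, 7, Dee), (Orion, Helix, Ivy, 7, Fay), (Orion, Helix, Ivy, 7, Ned), (Orion, Lyra, Bo, 12, Dee), (Orion, Lyra, Bo, 12, Fay), (Orion, Lyra, Bo, 12, Ned), (Orion, Lyra, Bo, 20, Dee), (Orion, Lyra, Bo, 20, Fay), (Orion, Lyra, Bo, 20, Ned), (Orion, Lyra, Bo, 5, Dee), (Orion, Lyra, Bo, 5, Fay), (Orion, Lyra, Bo, 5, Ned), (Orion, Lyra, Bo, 7, Dee), (Orion, Lyra, Bo, 7, Fay), (Orion, Lyra, Bo, 7, Ned), (Orion, Nova, Tai, 12, Dee), (Orion, Nova, Tai, 12, Fay), (Orion, Nova, Tai, 12, Ned), (Orion, Nova, Tai, 20, Dee), (Orion, Nova, Tai, 20, Fay), (Orion, Nova, Tai, 20, Ned), (Orion, Nova, Tai, 5, Dee), (Orion, Nova, Tai, 5, Fay), (Orion, Nova, Tai, 5, Ned), (Orion, Nova, Tai, 7, Dee), (Orion, Nova, Tai, 7, Fay), (Orion, Nova, Tai, 7, Ned)}.
σ[aid >= 32]: keep tuples satisfying aid >= 32 → {(Atlas, Alpha, Tai, 32, Cal), (Atlas, Delta, Quin, 32, Cal), (Echo, Helix, Sam, 34, Eve), (Echo, Helix, Sam, 34, Uma), (Echo, Vega, Fay, 34, Eve), (Echo, Vega, Fay, 34, Uma)}
Projecting to aid, aname, title (3 duplicate(s) eliminated): {(32, Cal, Atlas), (34, Eve, Echo), (34, Uma, Echo)}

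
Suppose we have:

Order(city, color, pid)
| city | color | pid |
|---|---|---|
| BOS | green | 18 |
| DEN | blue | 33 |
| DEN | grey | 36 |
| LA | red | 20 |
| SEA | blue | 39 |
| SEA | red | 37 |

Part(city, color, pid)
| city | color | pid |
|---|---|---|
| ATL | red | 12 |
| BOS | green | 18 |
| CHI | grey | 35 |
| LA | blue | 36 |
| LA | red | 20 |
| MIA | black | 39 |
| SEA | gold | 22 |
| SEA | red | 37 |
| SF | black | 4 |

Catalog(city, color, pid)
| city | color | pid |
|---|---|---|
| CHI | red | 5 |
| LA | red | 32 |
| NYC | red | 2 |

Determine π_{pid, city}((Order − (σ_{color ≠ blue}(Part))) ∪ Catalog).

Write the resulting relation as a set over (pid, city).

{(2, NYC), (32, LA), (33, DEN), (36, DEN), (39, SEA), (5, CHI)}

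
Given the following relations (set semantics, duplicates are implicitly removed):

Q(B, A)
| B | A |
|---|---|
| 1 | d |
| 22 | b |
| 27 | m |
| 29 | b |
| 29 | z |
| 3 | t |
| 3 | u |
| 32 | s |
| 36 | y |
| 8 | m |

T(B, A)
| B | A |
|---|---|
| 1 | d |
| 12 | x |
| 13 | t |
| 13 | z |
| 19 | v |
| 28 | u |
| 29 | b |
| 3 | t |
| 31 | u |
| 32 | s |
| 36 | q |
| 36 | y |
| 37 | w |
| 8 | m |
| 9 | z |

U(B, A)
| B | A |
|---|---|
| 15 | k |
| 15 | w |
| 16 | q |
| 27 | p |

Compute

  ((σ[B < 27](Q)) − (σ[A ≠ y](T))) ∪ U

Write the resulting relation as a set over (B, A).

Filtering on B < 27 leaves {(1, d), (22, b), (3, t), (3, u), (8, m)}.
Filtering on A ≠ y leaves {(1, d), (12, x), (13, t), (13, z), (19, v), (28, u), (29, b), (3, t), (31, u), (32, s), (36, q), (37, w), (8, m), (9, z)}.
Difference: {(1, d), (22, b), (3, t), (3, u), (8, m)} with {(1, d), (12, x), (13, t), (13, z), (19, v), (28, u), (29, b), (3, t), (31, u), (32, s), (36, q), (37, w), (8, m), (9, z)} → {(22, b), (3, u)}
Union: {(22, b), (3, u)} with {(15, k), (15, w), (16, q), (27, p)} → {(15, k), (15, w), (16, q), (22, b), (27, p), (3, u)}

{(15, k), (15, w), (16, q), (22, b), (27, p), (3, u)}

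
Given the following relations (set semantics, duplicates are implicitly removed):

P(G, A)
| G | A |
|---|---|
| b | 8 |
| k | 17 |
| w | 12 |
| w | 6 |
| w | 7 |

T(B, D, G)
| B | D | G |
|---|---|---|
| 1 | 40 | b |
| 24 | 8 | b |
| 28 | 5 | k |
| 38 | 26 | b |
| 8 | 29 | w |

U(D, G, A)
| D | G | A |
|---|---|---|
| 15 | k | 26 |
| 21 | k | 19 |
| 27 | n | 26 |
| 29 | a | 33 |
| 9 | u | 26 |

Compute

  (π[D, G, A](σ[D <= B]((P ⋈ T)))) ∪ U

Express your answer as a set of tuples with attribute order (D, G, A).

Natural join on G: {(b, 8, 1, 40), (b, 8, 24, 8), (b, 8, 38, 26), (k, 17, 28, 5), (w, 12, 8, 29), (w, 6, 8, 29), (w, 7, 8, 29)}
σ[D <= B]: keep tuples satisfying D <= B → {(b, 8, 24, 8), (b, 8, 38, 26), (k, 17, 28, 5)}
Projecting to D, G, A: {(26, b, 8), (5, k, 17), (8, b, 8)}
Taking the union: {(15, k, 26), (21, k, 19), (26, b, 8), (27, n, 26), (29, a, 33), (5, k, 17), (8, b, 8), (9, u, 26)}

{(15, k, 26), (21, k, 19), (26, b, 8), (27, n, 26), (29, a, 33), (5, k, 17), (8, b, 8), (9, u, 26)}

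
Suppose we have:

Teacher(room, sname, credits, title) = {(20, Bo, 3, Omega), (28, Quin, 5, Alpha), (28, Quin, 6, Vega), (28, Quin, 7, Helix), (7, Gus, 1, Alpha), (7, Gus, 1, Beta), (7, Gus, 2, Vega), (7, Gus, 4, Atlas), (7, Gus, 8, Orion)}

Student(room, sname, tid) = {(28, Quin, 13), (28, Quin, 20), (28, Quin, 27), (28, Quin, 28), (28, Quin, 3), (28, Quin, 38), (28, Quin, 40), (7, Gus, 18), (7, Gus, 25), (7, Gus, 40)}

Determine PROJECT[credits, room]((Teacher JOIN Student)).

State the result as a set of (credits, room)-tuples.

{(1, 7), (2, 7), (4, 7), (5, 28), (6, 28), (7, 28), (8, 7)}

Natural join on room, sname: {(28, Quin, 5, Alpha, 13), (28, Quin, 5, Alpha, 20), (28, Quin, 5, Alpha, 27), (28, Quin, 5, Alpha, 28), (28, Quin, 5, Alpha, 3), (28, Quin, 5, Alpha, 38), (28, Quin, 5, Alpha, 40), (28, Quin, 6, Vega, 13), (28, Quin, 6, Vega, 20), (28, Quin, 6, Vega, 27), (28, Quin, 6, Vega, 28), (28, Quin, 6, Vega, 3), (28, Quin, 6, Vega, 38), (28, Quin, 6, Vega, 40), (28, Quin, 7, Helix, 13), (28, Quin, 7, Helix, 20), (28, Quin, 7, Helix, 27), (28, Quin, 7, Helix, 28), (28, Quin, 7, Helix, 3), (28, Quin, 7, Helix, 38), (28, Quin, 7, Helix, 40), (7, Gus, 1, Alpha, 18), (7, Gus, 1, Alpha, 25), (7, Gus, 1, Alpha, 40), (7, Gus, 1, Beta, 18), (7, Gus, 1, Beta, 25), (7, Gus, 1, Beta, 40), (7, Gus, 2, Vega, 18), (7, Gus, 2, Vega, 25), (7, Gus, 2, Vega, 40), (7, Gus, 4, Atlas, 18), (7, Gus, 4, Atlas, 25), (7, Gus, 4, Atlas, 40), (7, Gus, 8, Orion, 18), (7, Gus, 8, Orion, 25), (7, Gus, 8, Orion, 40)}
Keep only column(s) credits, room (29 duplicate(s) eliminated): {(1, 7), (2, 7), (4, 7), (5, 28), (6, 28), (7, 28), (8, 7)}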